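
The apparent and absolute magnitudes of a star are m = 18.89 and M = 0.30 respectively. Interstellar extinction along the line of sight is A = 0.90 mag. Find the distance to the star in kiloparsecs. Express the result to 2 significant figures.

m − M = 5 log₁₀(d/10 pc) + A  ⇒  18.89 − (0.30) − 0.90 = 5 log₁₀(d/10)
17.690 = 5 log₁₀(d/10)
log₁₀ d = (m − M − A)/5 + 1 = 4.5380
d = 10^4.5380 = 34510 pc
= 34.51 kpc

d ≈ 35 kpc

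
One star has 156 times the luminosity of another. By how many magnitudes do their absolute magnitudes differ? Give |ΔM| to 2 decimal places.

Pogson: ΔM = −2.5 log₁₀(ratio) = −2.5 log₁₀(156) = −2.5 × 2.1931 = -5.483

|ΔM| ≈ 5.48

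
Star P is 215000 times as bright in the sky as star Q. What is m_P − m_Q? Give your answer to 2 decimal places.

Pogson: Δm = −2.5 log₁₀(ratio) = −2.5 log₁₀(215000) = −2.5 × 5.3324 = -13.331
Star P is brighter, so it has the smaller magnitude: the difference is negative.

m_P − m_Q ≈ -13.33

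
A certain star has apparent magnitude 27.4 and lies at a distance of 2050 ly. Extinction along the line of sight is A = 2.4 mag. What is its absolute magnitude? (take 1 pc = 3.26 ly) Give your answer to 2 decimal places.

M ≈ 16.01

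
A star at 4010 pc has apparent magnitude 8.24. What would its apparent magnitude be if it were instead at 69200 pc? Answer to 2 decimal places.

m ≈ 14.42

Flux ∝ 1/d², so Δm = 5 log₁₀(d₂/d₁) = 5 log₁₀(69200/4010) = 6.185
m₂ = m₁ + Δm = 8.24 + (6.185) = 14.425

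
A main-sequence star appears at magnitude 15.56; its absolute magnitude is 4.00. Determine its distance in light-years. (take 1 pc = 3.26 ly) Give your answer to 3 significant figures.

d ≈ 6690 ly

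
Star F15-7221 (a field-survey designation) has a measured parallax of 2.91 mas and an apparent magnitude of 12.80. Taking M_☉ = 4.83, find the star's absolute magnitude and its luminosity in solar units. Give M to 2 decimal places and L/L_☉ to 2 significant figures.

M ≈ 5.12; L/L_☉ ≈ 0.77

d = 1/p = 1000/2.91 mas = 343.6 pc
M = m − 5 log₁₀ d + 5 = 12.80 − 5·2.5361 + 5 = 5.119
M − M_☉ = 5.119 − 4.83 = 0.289
L/L_☉ = 10^(−0.4 × 0.289) = 0.7660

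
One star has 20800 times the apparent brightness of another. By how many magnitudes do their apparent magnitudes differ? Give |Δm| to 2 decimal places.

Pogson: Δm = −2.5 log₁₀(ratio) = −2.5 log₁₀(20800) = −2.5 × 4.3181 = -10.795

|Δm| ≈ 10.80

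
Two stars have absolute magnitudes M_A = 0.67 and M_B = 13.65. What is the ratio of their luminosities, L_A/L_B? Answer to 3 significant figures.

ΔM = M_A − M_B = -12.98
L_A/L_B = 10^(−0.4 ΔM) = 10^5.192 = 155600

L_A/L_B ≈ 156000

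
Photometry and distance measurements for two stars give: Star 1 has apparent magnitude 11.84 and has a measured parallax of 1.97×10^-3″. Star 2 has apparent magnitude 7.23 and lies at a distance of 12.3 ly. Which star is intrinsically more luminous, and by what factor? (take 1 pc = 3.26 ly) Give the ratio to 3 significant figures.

Star 1: d = 1/p = 1/1.97×10^-3″ = 507.6 pc
Star 1: M = m − 5 log₁₀ d + 5 = 11.84 − 5·2.7055 + 5 = 3.312
Star 2: d = 12.3 ly / 3.26 = 3.773 pc
Star 2: M = m − 5 log₁₀ d + 5 = 7.23 − 5·0.5767 + 5 = 9.347
ΔM = M_1 − M_2 = 3.312 − (9.347) = -6.034; smaller M is more luminous → Star 1.
L ratio = 10^(0.4 |ΔM|) = 10^2.414 = 259.2

Star 1 is more luminous, by a factor of 259.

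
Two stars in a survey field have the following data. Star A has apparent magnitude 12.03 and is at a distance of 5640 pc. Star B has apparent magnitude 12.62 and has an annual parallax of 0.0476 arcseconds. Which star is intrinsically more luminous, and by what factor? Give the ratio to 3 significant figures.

Star A is more luminous, by a factor of 124000.

Star A: M = m − 5 log₁₀ d + 5 = 12.03 − 5·3.7513 + 5 = -1.726
Star B: d = 1/p = 1/0.0476″ = 21.01 pc
Star B: M = m − 5 log₁₀ d + 5 = 12.62 − 5·1.3224 + 5 = 11.008
ΔM = M_A − M_B = -1.726 − (11.008) = -12.734; smaller M is more luminous → Star A.
L ratio = 10^(0.4 |ΔM|) = 10^5.094 = 124100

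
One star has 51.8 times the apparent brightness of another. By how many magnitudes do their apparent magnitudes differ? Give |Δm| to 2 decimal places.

|Δm| ≈ 4.29

Pogson: Δm = −2.5 log₁₀(ratio) = −2.5 log₁₀(51.8) = −2.5 × 1.7143 = -4.286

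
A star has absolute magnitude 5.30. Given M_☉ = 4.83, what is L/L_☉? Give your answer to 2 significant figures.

L/L_☉ ≈ 0.65

M − M_☉ = 5.30 − 4.83 = 0.470
L/L_☉ = 10^(−0.4 (M − M_☉)) = 10^-0.188 = 0.6486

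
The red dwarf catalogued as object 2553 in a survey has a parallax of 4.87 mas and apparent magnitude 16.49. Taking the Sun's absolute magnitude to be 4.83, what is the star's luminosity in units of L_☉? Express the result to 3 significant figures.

d = 1/p = 1000/4.87 mas = 205.3 pc
M = m − 5 log₁₀ d + 5 = 16.49 − 5·2.3125 + 5 = 9.928
M − M_☉ = 9.928 − 4.83 = 5.098
L/L_☉ = 10^(−0.4 × 5.098) = 9.140×10^-3

L/L_☉ ≈ 9.14×10^-3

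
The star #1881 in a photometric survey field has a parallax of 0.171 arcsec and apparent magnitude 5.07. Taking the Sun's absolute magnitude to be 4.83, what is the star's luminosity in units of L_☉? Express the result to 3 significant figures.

L/L_☉ ≈ 0.274

d = 1/p = 1/0.171″ = 5.848 pc
M = m − 5 log₁₀ d + 5 = 5.07 − 5·0.7670 + 5 = 6.235
M − M_☉ = 6.235 − 4.83 = 1.405
L/L_☉ = 10^(−0.4 × 1.405) = 0.2742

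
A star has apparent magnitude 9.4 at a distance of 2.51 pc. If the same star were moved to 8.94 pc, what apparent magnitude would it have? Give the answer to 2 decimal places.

m ≈ 12.16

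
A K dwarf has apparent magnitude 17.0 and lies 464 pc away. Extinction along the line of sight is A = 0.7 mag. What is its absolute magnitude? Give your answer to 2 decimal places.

M ≈ 7.97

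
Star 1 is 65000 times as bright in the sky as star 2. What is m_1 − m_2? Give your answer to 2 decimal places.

m_1 − m_2 ≈ -12.03

Pogson: Δm = −2.5 log₁₀(ratio) = −2.5 log₁₀(65000) = −2.5 × 4.8129 = -12.032
Star 1 is brighter, so it has the smaller magnitude: the difference is negative.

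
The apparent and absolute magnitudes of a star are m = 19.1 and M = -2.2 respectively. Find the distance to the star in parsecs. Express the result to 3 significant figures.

d ≈ 182000 pc

μ = m − M = 21.300
m − M = 5 log₁₀ d − 5
log₁₀ d = (m − M)/5 + 1 = 5.2600
d = 10^5.2600 = 182000 pc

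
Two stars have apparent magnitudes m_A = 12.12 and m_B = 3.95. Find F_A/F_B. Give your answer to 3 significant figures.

Δm = 12.12 − (3.95) = 8.17
Flux ratio = 10^(−0.4 Δm) = 10^(−0.4 × 8.17) = 10^-3.268 = 5.395×10^-4

F_A/F_B ≈ 5.40×10^-4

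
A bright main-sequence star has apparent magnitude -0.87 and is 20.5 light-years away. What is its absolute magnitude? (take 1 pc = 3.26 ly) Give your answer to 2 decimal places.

M ≈ 0.14

d = 20.5 ly / 3.26 = 6.288 pc
5 log₁₀(d/10 pc) = 5 log₁₀(6.288) − 5 = -1.007
M = m − 5 log₁₀(d/10) = -0.87 + 1.007 = 0.137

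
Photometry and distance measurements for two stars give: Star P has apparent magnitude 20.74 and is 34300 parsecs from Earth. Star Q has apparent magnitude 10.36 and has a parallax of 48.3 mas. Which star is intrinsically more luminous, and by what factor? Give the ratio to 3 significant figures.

Star P is more luminous, by a factor of 193.

Star P: M = m − 5 log₁₀ d + 5 = 20.74 − 5·4.5353 + 5 = 3.064
Star Q: p = 48.3 mas = 0.0483″ → d = 1/p = 20.70 pc
Star Q: M = m − 5 log₁₀ d + 5 = 10.36 − 5·1.3161 + 5 = 8.780
ΔM = M_P − M_Q = 3.064 − (8.780) = -5.716; smaller M is more luminous → Star P.
L ratio = 10^(0.4 |ΔM|) = 10^2.286 = 193.4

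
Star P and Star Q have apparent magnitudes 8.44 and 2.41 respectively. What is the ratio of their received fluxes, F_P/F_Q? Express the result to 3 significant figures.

F_P/F_Q ≈ 3.87×10^-3

Δm = 8.44 − (2.41) = 6.03
Flux ratio = 10^(−0.4 Δm) = 10^(−0.4 × 6.03) = 10^-2.412 = 3.873×10^-3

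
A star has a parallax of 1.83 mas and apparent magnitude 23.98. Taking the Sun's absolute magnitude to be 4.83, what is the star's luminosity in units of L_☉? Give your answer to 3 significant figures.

L/L_☉ ≈ 6.53×10^-5

d = 1/p = 1000/1.83 mas = 546.4 pc
M = m − 5 log₁₀ d + 5 = 23.98 − 5·2.7375 + 5 = 15.292
M − M_☉ = 15.292 − 4.83 = 10.462
L/L_☉ = 10^(−0.4 × 10.462) = 6.533×10^-5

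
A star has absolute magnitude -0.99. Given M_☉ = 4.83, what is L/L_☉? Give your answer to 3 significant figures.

L/L_☉ ≈ 213

M − M_☉ = -0.99 − 4.83 = -5.820
L/L_☉ = 10^(−0.4 (M − M_☉)) = 10^2.328 = 212.8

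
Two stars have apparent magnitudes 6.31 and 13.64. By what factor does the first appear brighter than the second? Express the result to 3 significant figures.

Magnitude difference = -7.33
Flux ratio = 10^(−0.4 Δm) = 10^(−0.4 × -7.33) = 10^2.932 = 855.1

855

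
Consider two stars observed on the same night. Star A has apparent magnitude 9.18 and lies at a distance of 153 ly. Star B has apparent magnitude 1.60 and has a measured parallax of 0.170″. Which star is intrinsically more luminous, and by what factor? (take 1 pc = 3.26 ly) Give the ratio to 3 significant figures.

Star B is more luminous, by a factor of 16.9.

Star A: d = 153 ly / 3.26 = 46.93 pc
Star A: M = m − 5 log₁₀ d + 5 = 9.18 − 5·1.6715 + 5 = 5.823
Star B: d = 1/p = 1/0.170″ = 5.882 pc
Star B: M = m − 5 log₁₀ d + 5 = 1.60 − 5·0.7696 + 5 = 2.752
ΔM = M_A − M_B = 5.823 − (2.752) = 3.070; smaller M is more luminous → Star B.
L ratio = 10^(0.4 |ΔM|) = 10^1.228 = 16.91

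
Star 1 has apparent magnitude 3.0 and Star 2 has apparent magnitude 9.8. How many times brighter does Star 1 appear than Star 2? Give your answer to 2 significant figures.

Δm = 3.0 − (9.8) = -6.8
Flux ratio = 10^(−0.4 Δm) = 10^(−0.4 × -6.8) = 10^2.720 = 524.8

520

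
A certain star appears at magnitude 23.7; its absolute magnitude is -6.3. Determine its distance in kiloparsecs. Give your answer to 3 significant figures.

Distance modulus: m − M = 23.7 − (-6.3) = 30.000
m − M = 5 log₁₀ d − 5
log₁₀ d = (m − M)/5 + 1 = 7.0000
d = 10^7.0000 = 1.000×10^7 pc
= 10000 kpc

d ≈ 10000 kpc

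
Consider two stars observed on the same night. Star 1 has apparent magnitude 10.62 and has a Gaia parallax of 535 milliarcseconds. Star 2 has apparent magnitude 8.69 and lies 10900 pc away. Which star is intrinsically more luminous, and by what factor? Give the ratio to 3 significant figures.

Star 2 is more luminous, by a factor of 2.01×10^8.

Star 1: p = 535 mas = 0.535″ → d = 1/p = 1.869 pc
Star 1: M = m − 5 log₁₀ d + 5 = 10.62 − 5·0.2716 + 5 = 14.262
Star 2: M = m − 5 log₁₀ d + 5 = 8.69 − 5·4.0374 + 5 = -6.497
ΔM = M_1 − M_2 = 14.262 − (-6.497) = 20.759; smaller M is more luminous → Star 2.
L ratio = 10^(0.4 |ΔM|) = 10^8.304 = 2.012×10^8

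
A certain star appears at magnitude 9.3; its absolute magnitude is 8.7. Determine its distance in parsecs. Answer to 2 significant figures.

μ = m − M = 0.600
m − M = 5 log₁₀ d − 5
log₁₀ d = (m − M)/5 + 1 = 1.1200
d = 10^1.1200 = 13.18 pc

d ≈ 13 pc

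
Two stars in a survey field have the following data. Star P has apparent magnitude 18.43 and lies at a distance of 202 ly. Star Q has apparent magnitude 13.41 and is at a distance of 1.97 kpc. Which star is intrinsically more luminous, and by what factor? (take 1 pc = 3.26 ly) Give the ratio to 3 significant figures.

Star Q is more luminous, by a factor of 103000.

Star P: d = 202 ly / 3.26 = 61.96 pc
Star P: M = m − 5 log₁₀ d + 5 = 18.43 − 5·1.7921 + 5 = 14.469
Star Q: d = 1.97 kpc = 1970 pc
Star Q: M = m − 5 log₁₀ d + 5 = 13.41 − 5·3.2945 + 5 = 1.938
ΔM = M_P − M_Q = 14.469 − (1.938) = 12.532; smaller M is more luminous → Star Q.
L ratio = 10^(0.4 |ΔM|) = 10^5.013 = 103000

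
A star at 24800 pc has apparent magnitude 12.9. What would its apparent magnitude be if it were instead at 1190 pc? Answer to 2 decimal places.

m ≈ 6.31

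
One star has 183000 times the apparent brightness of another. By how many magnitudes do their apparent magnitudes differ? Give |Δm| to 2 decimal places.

|Δm| ≈ 13.16

Pogson: Δm = −2.5 log₁₀(ratio) = −2.5 log₁₀(183000) = −2.5 × 5.2625 = -13.156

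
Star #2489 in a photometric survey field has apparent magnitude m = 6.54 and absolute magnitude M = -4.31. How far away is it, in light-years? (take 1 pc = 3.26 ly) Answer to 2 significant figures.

μ = m − M = 10.850
m − M = 5 log₁₀ d − 5
log₁₀ d = (m − M)/5 + 1 = 3.1700
d = 10^3.1700 = 1479 pc
= 4822 ly

d ≈ 4800 ly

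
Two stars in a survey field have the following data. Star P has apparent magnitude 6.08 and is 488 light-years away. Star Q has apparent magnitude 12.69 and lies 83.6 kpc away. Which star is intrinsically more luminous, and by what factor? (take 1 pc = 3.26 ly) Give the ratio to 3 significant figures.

Star Q is more luminous, by a factor of 708.

Star P: d = 488 ly / 3.26 = 149.7 pc
Star P: M = m − 5 log₁₀ d + 5 = 6.08 − 5·2.1752 + 5 = 0.204
Star Q: d = 83.6 kpc = 83600 pc
Star Q: M = m − 5 log₁₀ d + 5 = 12.69 − 5·4.9222 + 5 = -6.921
ΔM = M_P − M_Q = 0.204 − (-6.921) = 7.125; smaller M is more luminous → Star Q.
L ratio = 10^(0.4 |ΔM|) = 10^2.850 = 708.0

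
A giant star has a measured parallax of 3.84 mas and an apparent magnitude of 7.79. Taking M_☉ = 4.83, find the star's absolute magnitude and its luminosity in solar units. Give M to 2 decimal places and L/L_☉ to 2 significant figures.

M ≈ 0.71; L/L_☉ ≈ 44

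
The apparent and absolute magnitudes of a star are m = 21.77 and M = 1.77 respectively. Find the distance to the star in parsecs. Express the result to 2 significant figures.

d ≈ 100000 pc

μ = m − M = 20.000
m − M = 5 log₁₀ d − 5
log₁₀ d = (m − M)/5 + 1 = 5.0000
d = 10^5.0000 = 100000 pc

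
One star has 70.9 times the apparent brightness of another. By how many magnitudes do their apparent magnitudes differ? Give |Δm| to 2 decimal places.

|Δm| ≈ 4.63

Pogson: Δm = −2.5 log₁₀(ratio) = −2.5 log₁₀(70.9) = −2.5 × 1.8506 = -4.627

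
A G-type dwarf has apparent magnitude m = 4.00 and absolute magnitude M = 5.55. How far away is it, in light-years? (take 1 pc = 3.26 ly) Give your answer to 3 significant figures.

d ≈ 16.0 ly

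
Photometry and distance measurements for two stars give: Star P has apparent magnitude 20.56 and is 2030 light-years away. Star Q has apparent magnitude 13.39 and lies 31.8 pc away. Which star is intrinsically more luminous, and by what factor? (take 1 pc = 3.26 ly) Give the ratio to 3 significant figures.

Star Q is more luminous, by a factor of 1.92.

Star P: d = 2030 ly / 3.26 = 622.7 pc
Star P: M = m − 5 log₁₀ d + 5 = 20.56 − 5·2.7943 + 5 = 11.589
Star Q: M = m − 5 log₁₀ d + 5 = 13.39 − 5·1.5024 + 5 = 10.878
ΔM = M_P − M_Q = 11.589 − (10.878) = 0.711; smaller M is more luminous → Star Q.
L ratio = 10^(0.4 |ΔM|) = 10^0.284 = 1.924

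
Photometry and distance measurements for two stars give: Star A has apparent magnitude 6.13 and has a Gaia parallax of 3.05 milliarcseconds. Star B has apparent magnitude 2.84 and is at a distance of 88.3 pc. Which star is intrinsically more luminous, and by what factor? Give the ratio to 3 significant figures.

Star B is more luminous, by a factor of 1.50.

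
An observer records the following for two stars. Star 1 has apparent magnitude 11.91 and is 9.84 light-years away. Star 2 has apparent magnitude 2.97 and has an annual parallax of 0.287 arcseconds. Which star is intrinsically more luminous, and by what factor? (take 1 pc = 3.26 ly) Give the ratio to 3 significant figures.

Star 1: d = 9.84 ly / 3.26 = 3.018 pc
Star 1: M = m − 5 log₁₀ d + 5 = 11.91 − 5·0.4798 + 5 = 14.511
Star 2: d = 1/p = 1/0.287″ = 3.484 pc
Star 2: M = m − 5 log₁₀ d + 5 = 2.97 − 5·0.5421 + 5 = 5.259
ΔM = M_1 − M_2 = 14.511 − (5.259) = 9.252; smaller M is more luminous → Star 2.
L ratio = 10^(0.4 |ΔM|) = 10^3.701 = 5020

Star 2 is more luminous, by a factor of 5020.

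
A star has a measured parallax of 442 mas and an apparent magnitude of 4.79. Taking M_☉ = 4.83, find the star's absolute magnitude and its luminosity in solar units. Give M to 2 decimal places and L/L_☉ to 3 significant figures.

M ≈ 8.02; L/L_☉ ≈ 0.0531

d = 1/p = 1000/442 mas = 2.262 pc
M = m − 5 log₁₀ d + 5 = 4.79 − 5·0.3546 + 5 = 8.017
M − M_☉ = 8.017 − 4.83 = 3.187
L/L_☉ = 10^(−0.4 × 3.187) = 0.05311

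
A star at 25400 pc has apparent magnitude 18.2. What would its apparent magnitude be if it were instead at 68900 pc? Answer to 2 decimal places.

Flux ∝ 1/d², so Δm = 5 log₁₀(d₂/d₁) = 5 log₁₀(68900/25400) = 2.167
m₂ = m₁ + Δm = 18.2 + (2.167) = 20.367

m ≈ 20.37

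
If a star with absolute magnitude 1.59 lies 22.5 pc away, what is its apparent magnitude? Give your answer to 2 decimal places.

m ≈ 3.35

m = M + 5 log₁₀ d − 5 = 1.59 + 5·1.3522 − 5 = 3.351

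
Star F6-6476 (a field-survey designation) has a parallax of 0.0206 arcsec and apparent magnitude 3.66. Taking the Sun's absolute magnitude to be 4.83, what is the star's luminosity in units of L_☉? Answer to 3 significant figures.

d = 1/p = 1/0.0206″ = 48.54 pc
M = m − 5 log₁₀ d + 5 = 3.66 − 5·1.6861 + 5 = 0.229
M − M_☉ = 0.229 − 4.83 = -4.601
L/L_☉ = 10^(−0.4 × -4.601) = 69.23

L/L_☉ ≈ 69.2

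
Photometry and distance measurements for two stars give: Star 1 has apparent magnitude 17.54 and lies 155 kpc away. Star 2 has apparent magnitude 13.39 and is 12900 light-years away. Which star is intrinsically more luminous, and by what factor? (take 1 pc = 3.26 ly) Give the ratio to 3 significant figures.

Star 1 is more luminous, by a factor of 33.6.

Star 1: d = 155 kpc = 155000 pc
Star 1: M = m − 5 log₁₀ d + 5 = 17.54 − 5·5.1903 + 5 = -3.412
Star 2: d = 12900 ly / 3.26 = 3957 pc
Star 2: M = m − 5 log₁₀ d + 5 = 13.39 − 5·3.5974 + 5 = 0.403
ΔM = M_1 − M_2 = -3.412 − (0.403) = -3.815; smaller M is more luminous → Star 1.
L ratio = 10^(0.4 |ΔM|) = 10^1.526 = 33.57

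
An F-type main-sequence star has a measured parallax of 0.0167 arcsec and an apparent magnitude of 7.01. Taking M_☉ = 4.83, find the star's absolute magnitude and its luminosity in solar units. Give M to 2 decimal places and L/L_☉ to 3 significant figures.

d = 1/p = 1/0.0167″ = 59.88 pc
M = m − 5 log₁₀ d + 5 = 7.01 − 5·1.7773 + 5 = 3.124
M − M_☉ = 3.124 − 4.83 = -1.706
L/L_☉ = 10^(−0.4 × -1.706) = 4.815

M ≈ 3.12; L/L_☉ ≈ 4.81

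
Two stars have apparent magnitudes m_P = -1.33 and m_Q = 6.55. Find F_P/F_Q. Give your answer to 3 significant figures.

Magnitude difference = -7.88
Flux ratio = 10^(−0.4 Δm) = 10^(−0.4 × -7.88) = 10^3.152 = 1419

F_P/F_Q ≈ 1420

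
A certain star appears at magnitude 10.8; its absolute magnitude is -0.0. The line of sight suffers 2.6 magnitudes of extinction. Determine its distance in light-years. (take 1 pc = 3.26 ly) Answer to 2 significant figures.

d ≈ 1400 ly

m − M = 5 log₁₀(d/10 pc) + A  ⇒  10.8 − (-0.0) − 2.6 = 5 log₁₀(d/10)
8.200 = 5 log₁₀(d/10)
log₁₀ d = (m − M − A)/5 + 1 = 2.6400
d = 10^2.6400 = 436.5 pc
= 1423 ly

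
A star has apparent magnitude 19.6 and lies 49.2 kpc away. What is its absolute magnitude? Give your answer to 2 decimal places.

d = 49.2 kpc = 49200 pc
5 log₁₀(d/10 pc) = 5 log₁₀(49200) − 5 = 18.460
M = m − 5 log₁₀(d/10) = 19.6 − 18.460 = 1.140

M ≈ 1.14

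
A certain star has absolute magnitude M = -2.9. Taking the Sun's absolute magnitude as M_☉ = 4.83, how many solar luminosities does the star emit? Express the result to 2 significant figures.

L/L_☉ ≈ 1200

M − M_☉ = -2.9 − 4.83 = -7.730
L/L_☉ = 10^(−0.4 (M − M_☉)) = 10^3.092 = 1236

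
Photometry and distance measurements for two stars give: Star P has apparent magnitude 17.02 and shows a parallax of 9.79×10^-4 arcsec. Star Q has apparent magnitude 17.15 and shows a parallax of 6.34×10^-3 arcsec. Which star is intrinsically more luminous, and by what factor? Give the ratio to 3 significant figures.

Star P is more luminous, by a factor of 47.3.

Star P: d = 1/p = 1/9.79×10^-4″ = 1021 pc
Star P: M = m − 5 log₁₀ d + 5 = 17.02 − 5·3.0092 + 5 = 6.974
Star Q: d = 1/p = 1/6.34×10^-3″ = 157.7 pc
Star Q: M = m − 5 log₁₀ d + 5 = 17.15 − 5·2.1979 + 5 = 11.160
ΔM = M_P − M_Q = 6.974 − (11.160) = -4.187; smaller M is more luminous → Star P.
L ratio = 10^(0.4 |ΔM|) = 10^1.675 = 47.27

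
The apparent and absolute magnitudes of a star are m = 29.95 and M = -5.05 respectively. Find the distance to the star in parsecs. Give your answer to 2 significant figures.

Distance modulus: m − M = 29.95 − (-5.05) = 35.000
m − M = 5 log₁₀ d − 5
log₁₀ d = (m − M)/5 + 1 = 8.0000
d = 10^8.0000 = 1.000×10^8 pc

d ≈ 1.0×10^8 pc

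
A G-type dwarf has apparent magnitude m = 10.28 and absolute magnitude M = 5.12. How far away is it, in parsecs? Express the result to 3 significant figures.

d ≈ 108 pc

Distance modulus: m − M = 10.28 − (5.12) = 5.160
m − M = 5 log₁₀ d − 5
log₁₀ d = (m − M)/5 + 1 = 2.0320
d = 10^2.0320 = 107.6 pc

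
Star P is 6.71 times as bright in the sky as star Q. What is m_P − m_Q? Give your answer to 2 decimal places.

m_P − m_Q ≈ -2.07

Pogson: Δm = −2.5 log₁₀(ratio) = −2.5 log₁₀(6.71) = −2.5 × 0.8267 = -2.067
Star P is brighter, so it has the smaller magnitude: the difference is negative.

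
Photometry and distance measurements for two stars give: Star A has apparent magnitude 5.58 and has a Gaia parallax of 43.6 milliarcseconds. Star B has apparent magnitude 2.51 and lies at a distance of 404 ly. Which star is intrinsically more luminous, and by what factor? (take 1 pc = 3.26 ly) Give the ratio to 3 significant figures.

Star B is more luminous, by a factor of 494.

Star A: p = 43.6 mas = 0.0436″ → d = 1/p = 22.94 pc
Star A: M = m − 5 log₁₀ d + 5 = 5.58 − 5·1.3605 + 5 = 3.777
Star B: d = 404 ly / 3.26 = 123.9 pc
Star B: M = m − 5 log₁₀ d + 5 = 2.51 − 5·2.0932 + 5 = -2.956
ΔM = M_A − M_B = 3.777 − (-2.956) = 6.733; smaller M is more luminous → Star B.
L ratio = 10^(0.4 |ΔM|) = 10^2.693 = 493.5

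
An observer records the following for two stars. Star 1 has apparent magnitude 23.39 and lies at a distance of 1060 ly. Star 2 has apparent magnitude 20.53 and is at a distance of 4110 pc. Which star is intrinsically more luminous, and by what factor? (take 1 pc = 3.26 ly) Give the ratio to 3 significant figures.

Star 2 is more luminous, by a factor of 2230.

Star 1: d = 1060 ly / 3.26 = 325.2 pc
Star 1: M = m − 5 log₁₀ d + 5 = 23.39 − 5·2.5121 + 5 = 15.830
Star 2: M = m − 5 log₁₀ d + 5 = 20.53 − 5·3.6138 + 5 = 7.461
ΔM = M_1 − M_2 = 15.830 − (7.461) = 8.369; smaller M is more luminous → Star 2.
L ratio = 10^(0.4 |ΔM|) = 10^3.348 = 2226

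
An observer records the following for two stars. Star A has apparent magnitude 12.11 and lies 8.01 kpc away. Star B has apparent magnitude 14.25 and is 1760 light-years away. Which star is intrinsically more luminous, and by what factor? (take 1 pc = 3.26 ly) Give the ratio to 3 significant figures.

Star A: d = 8.01 kpc = 8010 pc
Star A: M = m − 5 log₁₀ d + 5 = 12.11 − 5·3.9036 + 5 = -2.408
Star B: d = 1760 ly / 3.26 = 539.9 pc
Star B: M = m − 5 log₁₀ d + 5 = 14.25 − 5·2.7323 + 5 = 5.589
ΔM = M_A − M_B = -2.408 − (5.589) = -7.997; smaller M is more luminous → Star A.
L ratio = 10^(0.4 |ΔM|) = 10^3.199 = 1580

Star A is more luminous, by a factor of 1580.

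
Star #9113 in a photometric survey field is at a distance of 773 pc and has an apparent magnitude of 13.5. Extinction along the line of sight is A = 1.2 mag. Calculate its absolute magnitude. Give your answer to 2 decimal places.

5 log₁₀(d/10 pc) = 5 log₁₀(773.0) − 5 = 9.441
M = m − 5 log₁₀(d/10) − A = 13.5 − 9.441 − 1.2 = 2.859

M ≈ 2.86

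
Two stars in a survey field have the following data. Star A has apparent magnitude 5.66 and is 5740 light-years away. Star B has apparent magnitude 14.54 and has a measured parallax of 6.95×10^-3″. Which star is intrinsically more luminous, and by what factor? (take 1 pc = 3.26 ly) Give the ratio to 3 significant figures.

Star A: d = 5740 ly / 3.26 = 1761 pc
Star A: M = m − 5 log₁₀ d + 5 = 5.66 − 5·3.2457 + 5 = -5.568
Star B: d = 1/p = 1/6.95×10^-3″ = 143.9 pc
Star B: M = m − 5 log₁₀ d + 5 = 14.54 − 5·2.1580 + 5 = 8.750
ΔM = M_A − M_B = -5.568 − (8.750) = -14.318; smaller M is more luminous → Star A.
L ratio = 10^(0.4 |ΔM|) = 10^5.727 = 533800

Star A is more luminous, by a factor of 534000.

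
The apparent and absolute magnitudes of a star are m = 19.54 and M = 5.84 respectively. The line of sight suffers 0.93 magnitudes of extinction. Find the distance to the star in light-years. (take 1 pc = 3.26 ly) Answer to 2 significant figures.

d ≈ 12000 ly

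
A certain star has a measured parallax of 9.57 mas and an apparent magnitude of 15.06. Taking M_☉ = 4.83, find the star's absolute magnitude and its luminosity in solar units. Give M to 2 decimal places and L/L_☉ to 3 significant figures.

d = 1/p = 1000/9.57 mas = 104.5 pc
M = m − 5 log₁₀ d + 5 = 15.06 − 5·2.0191 + 5 = 9.965
M − M_☉ = 9.965 − 4.83 = 5.135
L/L_☉ = 10^(−0.4 × 5.135) = 8.834×10^-3

M ≈ 9.96; L/L_☉ ≈ 8.83×10^-3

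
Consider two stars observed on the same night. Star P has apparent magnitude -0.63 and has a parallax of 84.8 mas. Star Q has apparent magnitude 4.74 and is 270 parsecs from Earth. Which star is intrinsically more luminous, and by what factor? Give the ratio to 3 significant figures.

Star Q is more luminous, by a factor of 3.73.

Star P: p = 84.8 mas = 0.0848″ → d = 1/p = 11.79 pc
Star P: M = m − 5 log₁₀ d + 5 = -0.63 − 5·1.0716 + 5 = -0.988
Star Q: M = m − 5 log₁₀ d + 5 = 4.74 − 5·2.4314 + 5 = -2.417
ΔM = M_P − M_Q = -0.988 − (-2.417) = 1.429; smaller M is more luminous → Star Q.
L ratio = 10^(0.4 |ΔM|) = 10^0.572 = 3.728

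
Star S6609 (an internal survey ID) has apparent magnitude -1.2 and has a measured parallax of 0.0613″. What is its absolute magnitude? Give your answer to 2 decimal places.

M ≈ -2.26

d = 1/p = 1/0.0613″ = 16.31 pc
5 log₁₀(d/10 pc) = 5 log₁₀(16.31) − 5 = 1.063
M = m − 5 log₁₀(d/10) = -1.2 − 1.063 = -2.263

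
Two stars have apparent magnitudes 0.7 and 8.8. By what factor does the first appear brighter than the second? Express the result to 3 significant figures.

1740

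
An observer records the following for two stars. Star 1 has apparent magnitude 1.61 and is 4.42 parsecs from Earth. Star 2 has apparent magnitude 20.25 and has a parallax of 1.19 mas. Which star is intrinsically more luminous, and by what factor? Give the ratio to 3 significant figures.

Star 1: M = m − 5 log₁₀ d + 5 = 1.61 − 5·0.6454 + 5 = 3.383
Star 2: p = 1.19 mas = 1.19×10^-3″ → d = 1/p = 840.3 pc
Star 2: M = m − 5 log₁₀ d + 5 = 20.25 − 5·2.9245 + 5 = 10.628
ΔM = M_1 − M_2 = 3.383 − (10.628) = -7.245; smaller M is more luminous → Star 1.
L ratio = 10^(0.4 |ΔM|) = 10^2.898 = 790.6

Star 1 is more luminous, by a factor of 791.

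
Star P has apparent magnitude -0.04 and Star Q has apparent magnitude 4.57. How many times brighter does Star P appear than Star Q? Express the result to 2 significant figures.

Δm = -0.04 − (4.57) = -4.61
Flux ratio = 10^(−0.4 Δm) = 10^(−0.4 × -4.61) = 10^1.844 = 69.82

70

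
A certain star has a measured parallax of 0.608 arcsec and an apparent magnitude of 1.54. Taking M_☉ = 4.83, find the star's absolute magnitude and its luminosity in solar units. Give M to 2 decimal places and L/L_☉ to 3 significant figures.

M ≈ 5.46; L/L_☉ ≈ 0.560

d = 1/p = 1/0.608″ = 1.645 pc
M = m − 5 log₁₀ d + 5 = 1.54 − 5·0.2161 + 5 = 5.460
M − M_☉ = 5.460 − 4.83 = 0.630
L/L_☉ = 10^(−0.4 × 0.630) = 0.5600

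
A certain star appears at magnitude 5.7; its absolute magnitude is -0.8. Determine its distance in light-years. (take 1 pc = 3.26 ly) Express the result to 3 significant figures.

d ≈ 650 ly

μ = m − M = 6.500
m − M = 5 log₁₀ d − 5
log₁₀ d = (m − M)/5 + 1 = 2.3000
d = 10^2.3000 = 199.5 pc
= 650.5 ly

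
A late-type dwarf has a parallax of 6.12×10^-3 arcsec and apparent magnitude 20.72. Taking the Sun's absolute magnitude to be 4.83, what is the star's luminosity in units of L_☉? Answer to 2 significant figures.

d = 1/p = 1/6.12×10^-3″ = 163.4 pc
M = m − 5 log₁₀ d + 5 = 20.72 − 5·2.2132 + 5 = 14.654
M − M_☉ = 14.654 − 4.83 = 9.824
L/L_☉ = 10^(−0.4 × 9.824) = 1.176×10^-4

L/L_☉ ≈ 1.2×10^-4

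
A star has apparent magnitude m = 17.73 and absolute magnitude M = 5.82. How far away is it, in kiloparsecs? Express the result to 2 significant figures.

d ≈ 2.4 kpc

Distance modulus: m − M = 17.73 − (5.82) = 11.910
m − M = 5 log₁₀ d − 5
log₁₀ d = (m − M)/5 + 1 = 3.3820
d = 10^3.3820 = 2410 pc
= 2.410 kpc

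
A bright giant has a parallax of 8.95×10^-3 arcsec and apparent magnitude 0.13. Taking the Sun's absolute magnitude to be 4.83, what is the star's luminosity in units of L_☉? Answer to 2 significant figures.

L/L_☉ ≈ 9500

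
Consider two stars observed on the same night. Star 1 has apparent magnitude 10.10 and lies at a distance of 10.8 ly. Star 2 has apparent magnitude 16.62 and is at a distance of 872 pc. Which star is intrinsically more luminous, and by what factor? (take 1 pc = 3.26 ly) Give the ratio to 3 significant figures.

Star 2 is more luminous, by a factor of 171.

Star 1: d = 10.8 ly / 3.26 = 3.313 pc
Star 1: M = m − 5 log₁₀ d + 5 = 10.10 − 5·0.5202 + 5 = 12.499
Star 2: M = m − 5 log₁₀ d + 5 = 16.62 − 5·2.9405 + 5 = 6.917
ΔM = M_1 − M_2 = 12.499 − (6.917) = 5.582; smaller M is more luminous → Star 2.
L ratio = 10^(0.4 |ΔM|) = 10^2.233 = 170.9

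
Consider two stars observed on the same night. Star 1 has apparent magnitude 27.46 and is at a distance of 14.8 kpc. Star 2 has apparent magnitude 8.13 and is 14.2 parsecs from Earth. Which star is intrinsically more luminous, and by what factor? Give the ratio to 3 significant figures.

Star 2 is more luminous, by a factor of 49.7.

Star 1: d = 14.8 kpc = 14800 pc
Star 1: M = m − 5 log₁₀ d + 5 = 27.46 − 5·4.1703 + 5 = 11.609
Star 2: M = m − 5 log₁₀ d + 5 = 8.13 − 5·1.1523 + 5 = 7.369
ΔM = M_1 − M_2 = 11.609 − (7.369) = 4.240; smaller M is more luminous → Star 2.
L ratio = 10^(0.4 |ΔM|) = 10^1.696 = 49.67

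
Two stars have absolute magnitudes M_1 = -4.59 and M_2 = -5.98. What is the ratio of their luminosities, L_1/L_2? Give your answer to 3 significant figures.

L_1/L_2 ≈ 0.278

ΔM = M_1 − M_2 = 1.39
L_1/L_2 = 10^(−0.4 ΔM) = 10^-0.556 = 0.2780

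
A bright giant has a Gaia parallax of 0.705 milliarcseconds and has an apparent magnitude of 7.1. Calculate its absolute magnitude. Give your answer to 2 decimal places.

M ≈ -3.66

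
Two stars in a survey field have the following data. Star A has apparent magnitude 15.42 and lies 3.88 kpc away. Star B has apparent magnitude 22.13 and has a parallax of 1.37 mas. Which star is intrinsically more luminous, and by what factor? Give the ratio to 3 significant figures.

Star A is more luminous, by a factor of 13600.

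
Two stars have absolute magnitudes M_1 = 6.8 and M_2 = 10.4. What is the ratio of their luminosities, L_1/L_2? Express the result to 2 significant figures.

L_1/L_2 ≈ 28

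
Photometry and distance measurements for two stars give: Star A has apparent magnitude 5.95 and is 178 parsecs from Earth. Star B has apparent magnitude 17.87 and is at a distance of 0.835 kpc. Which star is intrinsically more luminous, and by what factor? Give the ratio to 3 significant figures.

Star A: M = m − 5 log₁₀ d + 5 = 5.95 − 5·2.2504 + 5 = -0.302
Star B: d = 0.835 kpc = 835.0 pc
Star B: M = m − 5 log₁₀ d + 5 = 17.87 − 5·2.9217 + 5 = 8.262
ΔM = M_A − M_B = -0.302 − (8.262) = -8.564; smaller M is more luminous → Star A.
L ratio = 10^(0.4 |ΔM|) = 10^3.425 = 2664

Star A is more luminous, by a factor of 2660.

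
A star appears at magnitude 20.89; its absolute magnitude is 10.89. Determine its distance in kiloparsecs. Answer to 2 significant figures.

μ = m − M = 10.000
m − M = 5 log₁₀ d − 5
log₁₀ d = (m − M)/5 + 1 = 3.0000
d = 10^3.0000 = 1000 pc
= 1.000 kpc

d ≈ 1.0 kpc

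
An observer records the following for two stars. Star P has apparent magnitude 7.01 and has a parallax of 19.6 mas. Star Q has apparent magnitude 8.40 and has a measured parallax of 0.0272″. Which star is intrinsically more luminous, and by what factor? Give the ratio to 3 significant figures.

Star P is more luminous, by a factor of 6.93.

Star P: p = 19.6 mas = 0.0196″ → d = 1/p = 51.02 pc
Star P: M = m − 5 log₁₀ d + 5 = 7.01 − 5·1.7077 + 5 = 3.471
Star Q: d = 1/p = 1/0.0272″ = 36.76 pc
Star Q: M = m − 5 log₁₀ d + 5 = 8.40 − 5·1.5654 + 5 = 5.573
ΔM = M_P − M_Q = 3.471 − (5.573) = -2.102; smaller M is more luminous → Star P.
L ratio = 10^(0.4 |ΔM|) = 10^0.841 = 6.928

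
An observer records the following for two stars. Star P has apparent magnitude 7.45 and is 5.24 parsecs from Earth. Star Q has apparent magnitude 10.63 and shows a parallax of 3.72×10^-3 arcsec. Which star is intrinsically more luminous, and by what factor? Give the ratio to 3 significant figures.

Star Q is more luminous, by a factor of 141.

Star P: M = m − 5 log₁₀ d + 5 = 7.45 − 5·0.7193 + 5 = 8.853
Star Q: d = 1/p = 1/3.72×10^-3″ = 268.8 pc
Star Q: M = m − 5 log₁₀ d + 5 = 10.63 − 5·2.4295 + 5 = 3.483
ΔM = M_P − M_Q = 8.853 − (3.483) = 5.371; smaller M is more luminous → Star Q.
L ratio = 10^(0.4 |ΔM|) = 10^2.148 = 140.7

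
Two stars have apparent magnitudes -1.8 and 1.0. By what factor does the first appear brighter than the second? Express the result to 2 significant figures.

Magnitude difference = -2.8
Flux ratio = 10^(−0.4 Δm) = 10^(−0.4 × -2.8) = 10^1.120 = 13.18

13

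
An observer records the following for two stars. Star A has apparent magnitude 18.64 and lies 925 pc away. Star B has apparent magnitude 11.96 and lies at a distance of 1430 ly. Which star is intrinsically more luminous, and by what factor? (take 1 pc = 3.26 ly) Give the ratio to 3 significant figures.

Star A: M = m − 5 log₁₀ d + 5 = 18.64 − 5·2.9661 + 5 = 8.809
Star B: d = 1430 ly / 3.26 = 438.7 pc
Star B: M = m − 5 log₁₀ d + 5 = 11.96 − 5·2.6421 + 5 = 3.749
ΔM = M_A − M_B = 8.809 − (3.749) = 5.060; smaller M is more luminous → Star B.
L ratio = 10^(0.4 |ΔM|) = 10^2.024 = 105.7

Star B is more luminous, by a factor of 106.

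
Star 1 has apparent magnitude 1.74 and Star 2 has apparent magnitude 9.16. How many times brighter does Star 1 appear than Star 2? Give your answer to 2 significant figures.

930

Δm = 1.74 − (9.16) = -7.42
Flux ratio = 10^(−0.4 Δm) = 10^(−0.4 × -7.42) = 10^2.968 = 929.0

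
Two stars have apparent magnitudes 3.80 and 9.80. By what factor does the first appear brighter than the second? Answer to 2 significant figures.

Magnitude difference = -6.00
Flux ratio = 10^(−0.4 Δm) = 10^(−0.4 × -6.00) = 10^2.400 = 251.2

250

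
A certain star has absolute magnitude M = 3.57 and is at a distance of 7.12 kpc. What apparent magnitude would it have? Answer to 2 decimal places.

m ≈ 17.83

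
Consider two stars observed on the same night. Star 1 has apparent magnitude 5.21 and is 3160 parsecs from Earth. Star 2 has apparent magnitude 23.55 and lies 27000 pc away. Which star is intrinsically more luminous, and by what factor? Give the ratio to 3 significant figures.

Star 1 is more luminous, by a factor of 297000.

Star 1: M = m − 5 log₁₀ d + 5 = 5.21 − 5·3.4997 + 5 = -7.288
Star 2: M = m − 5 log₁₀ d + 5 = 23.55 − 5·4.4314 + 5 = 6.393
ΔM = M_1 − M_2 = -7.288 − (6.393) = -13.682; smaller M is more luminous → Star 1.
L ratio = 10^(0.4 |ΔM|) = 10^5.473 = 296900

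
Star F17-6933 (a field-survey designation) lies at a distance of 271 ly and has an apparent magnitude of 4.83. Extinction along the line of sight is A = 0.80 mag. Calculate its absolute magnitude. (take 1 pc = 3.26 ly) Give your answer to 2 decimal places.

d = 271 ly / 3.26 = 83.13 pc
5 log₁₀(d/10 pc) = 5 log₁₀(83.13) − 5 = 4.599
M = m − 5 log₁₀(d/10) − A = 4.83 − 4.599 − 0.80 = -0.569

M ≈ -0.57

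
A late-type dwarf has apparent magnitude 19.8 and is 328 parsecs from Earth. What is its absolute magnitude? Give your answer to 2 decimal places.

M ≈ 12.22

5 log₁₀(d/10 pc) = 5 log₁₀(328.0) − 5 = 7.579
M = m − 5 log₁₀(d/10) = 19.8 − 7.579 = 12.221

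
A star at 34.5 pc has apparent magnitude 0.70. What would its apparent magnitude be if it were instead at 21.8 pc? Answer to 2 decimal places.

Flux ∝ 1/d², so Δm = 5 log₁₀(d₂/d₁) = 5 log₁₀(21.8/34.5) = -0.997
m₂ = m₁ + Δm = 0.70 + (-0.997) = -0.297

m ≈ -0.30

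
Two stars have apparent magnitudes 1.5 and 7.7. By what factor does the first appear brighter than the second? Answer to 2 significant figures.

Magnitude difference = -6.2
Flux ratio = 10^(−0.4 Δm) = 10^(−0.4 × -6.2) = 10^2.480 = 302.0

300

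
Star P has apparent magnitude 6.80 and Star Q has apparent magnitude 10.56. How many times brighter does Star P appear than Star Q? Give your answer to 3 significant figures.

31.9

Magnitude difference = -3.76
Flux ratio = 10^(−0.4 Δm) = 10^(−0.4 × -3.76) = 10^1.504 = 31.92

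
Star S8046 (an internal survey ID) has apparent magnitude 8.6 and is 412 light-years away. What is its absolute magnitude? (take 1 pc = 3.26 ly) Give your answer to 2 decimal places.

d = 412 ly / 3.26 = 126.4 pc
5 log₁₀(d/10 pc) = 5 log₁₀(126.4) − 5 = 5.508
M = m − 5 log₁₀(d/10) = 8.6 − 5.508 = 3.092

M ≈ 3.09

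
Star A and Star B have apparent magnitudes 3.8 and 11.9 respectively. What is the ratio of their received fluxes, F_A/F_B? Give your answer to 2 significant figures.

F_A/F_B ≈ 1700

Magnitude difference = -8.1
Flux ratio = 10^(−0.4 Δm) = 10^(−0.4 × -8.1) = 10^3.240 = 1738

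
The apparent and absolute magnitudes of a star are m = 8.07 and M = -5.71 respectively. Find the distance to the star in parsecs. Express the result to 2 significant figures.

d ≈ 5700 pc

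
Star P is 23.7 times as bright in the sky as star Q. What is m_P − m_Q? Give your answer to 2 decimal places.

m_P − m_Q ≈ -3.44

Pogson: Δm = −2.5 log₁₀(ratio) = −2.5 log₁₀(23.7) = −2.5 × 1.3747 = -3.437
Star P is brighter, so it has the smaller magnitude: the difference is negative.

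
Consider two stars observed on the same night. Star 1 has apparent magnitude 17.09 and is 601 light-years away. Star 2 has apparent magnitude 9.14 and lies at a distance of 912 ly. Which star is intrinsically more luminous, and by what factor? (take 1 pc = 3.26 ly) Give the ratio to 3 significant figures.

Star 1: d = 601 ly / 3.26 = 184.4 pc
Star 1: M = m − 5 log₁₀ d + 5 = 17.09 − 5·2.2657 + 5 = 10.762
Star 2: d = 912 ly / 3.26 = 279.8 pc
Star 2: M = m − 5 log₁₀ d + 5 = 9.14 − 5·2.4468 + 5 = 1.906
ΔM = M_1 − M_2 = 10.762 − (1.906) = 8.856; smaller M is more luminous → Star 2.
L ratio = 10^(0.4 |ΔM|) = 10^3.542 = 3485

Star 2 is more luminous, by a factor of 3490.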